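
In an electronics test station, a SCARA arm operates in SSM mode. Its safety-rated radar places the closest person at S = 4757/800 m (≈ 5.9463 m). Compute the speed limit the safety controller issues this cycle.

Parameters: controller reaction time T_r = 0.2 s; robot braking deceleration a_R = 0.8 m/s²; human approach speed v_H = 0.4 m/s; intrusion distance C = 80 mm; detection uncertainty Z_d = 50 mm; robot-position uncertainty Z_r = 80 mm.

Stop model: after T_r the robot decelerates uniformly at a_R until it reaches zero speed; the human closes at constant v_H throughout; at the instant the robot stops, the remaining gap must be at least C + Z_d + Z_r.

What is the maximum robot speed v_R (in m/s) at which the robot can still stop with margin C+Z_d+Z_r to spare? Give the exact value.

at the boundary: (5/8)·v² + (7/10)·v + (-181/32) = 0
  disc = (7/10)² − 4·(5/8)·(-181/32) = 23409/1600 ; √disc = 153/40
  v_R = (−(7/10) + 153/40) / (2·(5/8)) = 5/2 m/s
check:
T_s = v_R/a_R = (5/2)/(4/5) = 3.1250 s
robot covers v_R·T_r = 2.5000·0.2000 = 0.5000 m before braking
robot under decel: 2.5000²/(2·0.8000) = 3.9062 m
person approaches 0.4000·(0.2000+3.1250) = 1.3300 m
residual clearance needed = 0.0800+0.0500+0.0800 = 0.2100 m
sum ≈ 0.5000+3.9062+1.3300+0.2100 ≈ 5.9463 m = S ✓

v_R_max = 5/2 m/s = 2.5000 m/s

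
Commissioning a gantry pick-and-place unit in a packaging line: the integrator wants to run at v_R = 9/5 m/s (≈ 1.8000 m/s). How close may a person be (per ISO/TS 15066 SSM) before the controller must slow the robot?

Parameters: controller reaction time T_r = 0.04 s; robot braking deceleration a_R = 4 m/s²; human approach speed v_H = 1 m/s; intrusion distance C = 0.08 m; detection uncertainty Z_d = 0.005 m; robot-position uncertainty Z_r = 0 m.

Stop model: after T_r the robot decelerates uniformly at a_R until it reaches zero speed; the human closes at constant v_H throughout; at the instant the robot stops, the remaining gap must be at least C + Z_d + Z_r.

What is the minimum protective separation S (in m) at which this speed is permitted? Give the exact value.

stop time T_s = (9/5)/4 = 0.4500 s
robot covers v_R·T_r = 1.8000·0.0400 = 0.0720 m before braking
robot covers 1.8000·0.4500 − ½·4.0000·0.4500² = 0.4050 m while stopping
human over T_r+T_s: 1.0000·(0.0400+0.4500) = 0.4900 m
residual clearance needed = 0.0800+0.0050+0.0000 = 0.0850 m
S_min ≈ 0.0720+0.4050+0.4900+0.0850  ⇒  S_min = 263/250 m

S_min = 263/250 m = 1.0520 m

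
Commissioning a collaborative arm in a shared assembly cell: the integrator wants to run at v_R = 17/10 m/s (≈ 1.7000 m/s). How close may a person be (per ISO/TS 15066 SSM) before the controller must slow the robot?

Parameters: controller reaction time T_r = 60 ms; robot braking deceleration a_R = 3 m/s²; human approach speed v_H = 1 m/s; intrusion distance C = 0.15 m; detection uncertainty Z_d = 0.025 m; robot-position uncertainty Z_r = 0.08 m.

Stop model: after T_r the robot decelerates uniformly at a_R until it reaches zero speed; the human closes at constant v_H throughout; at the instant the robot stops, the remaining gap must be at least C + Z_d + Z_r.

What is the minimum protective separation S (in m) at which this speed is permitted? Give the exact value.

S_min = 1099/750 m = 1.4653 m

T_s = v_R/a_R = (17/10)/3 = 0.5667 s
robot covers v_R·T_r = 1.7000·0.0600 = 0.1020 m before braking
braking distance = 1.7000²/(2·3.0000) = 0.4817 m
person approaches 1.0000·(0.0600+0.5667) = 0.6267 m
residual clearance needed = 0.1500+0.0250+0.0800 = 0.2550 m
S_min ≈ 0.1020+0.4817+0.6267+0.2550  ⇒  S_min = 1099/750 m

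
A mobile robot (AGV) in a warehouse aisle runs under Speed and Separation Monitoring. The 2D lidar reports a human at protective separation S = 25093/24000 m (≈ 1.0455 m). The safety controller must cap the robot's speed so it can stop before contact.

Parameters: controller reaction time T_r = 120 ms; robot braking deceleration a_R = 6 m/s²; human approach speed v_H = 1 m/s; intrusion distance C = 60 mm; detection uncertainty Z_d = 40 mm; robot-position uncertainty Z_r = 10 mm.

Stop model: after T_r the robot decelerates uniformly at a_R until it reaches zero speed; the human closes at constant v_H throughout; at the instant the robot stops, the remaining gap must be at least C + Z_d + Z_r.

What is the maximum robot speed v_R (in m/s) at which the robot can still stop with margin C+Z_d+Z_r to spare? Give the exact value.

at the boundary: (1/12)·v² + (43/150)·v + (-19573/24000) = 0
  disc = (43/150)² − 4·(1/12)·(-19573/24000) = 14161/40000 ; √disc = 119/200
  v_R = (−(43/150) + 119/200) / (2·(1/12)) = 37/20 m/s
check:
stop time T_s = (37/20)/6 = 0.3083 s
reaction-phase robot travel = 1.8500·0.1200 = 0.2220 m
robot under decel: 1.8500²/(2·6.0000) = 0.2852 m
person approaches 1.0000·(0.1200+0.3083) = 0.4283 m
C+Z_d+Z_r = 0.0600+0.0400+0.0100 = 0.1100 m
sum ≈ 0.2220+0.2852+0.4283+0.1100 ≈ 1.0455 m = S ✓

v_R_max = 37/20 m/s = 1.8500 m/s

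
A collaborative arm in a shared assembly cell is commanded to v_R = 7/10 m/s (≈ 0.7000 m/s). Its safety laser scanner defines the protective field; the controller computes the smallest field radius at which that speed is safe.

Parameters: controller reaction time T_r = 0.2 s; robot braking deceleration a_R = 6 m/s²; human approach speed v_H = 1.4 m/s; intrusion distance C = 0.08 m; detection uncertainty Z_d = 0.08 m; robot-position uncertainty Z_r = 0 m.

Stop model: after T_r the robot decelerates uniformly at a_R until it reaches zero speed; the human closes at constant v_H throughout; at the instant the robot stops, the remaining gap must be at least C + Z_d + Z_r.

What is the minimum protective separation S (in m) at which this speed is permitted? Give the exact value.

T_s = v_R/a_R = (7/10)/6 = 0.1167 s
robot in T_r: 0.7000·0.2000 = 0.1400 m
robot covers 0.7000·0.1167 − ½·6.0000·0.1167² = 0.0408 m while stopping
person approaches 1.4000·(0.2000+0.1167) = 0.4433 m
residual clearance needed = 0.0800+0.0800+0.0000 = 0.1600 m
S_min ≈ 0.1400+0.0408+0.4433+0.1600  ⇒  S_min = 941/1200 m

S_min = 941/1200 m = 0.7842 m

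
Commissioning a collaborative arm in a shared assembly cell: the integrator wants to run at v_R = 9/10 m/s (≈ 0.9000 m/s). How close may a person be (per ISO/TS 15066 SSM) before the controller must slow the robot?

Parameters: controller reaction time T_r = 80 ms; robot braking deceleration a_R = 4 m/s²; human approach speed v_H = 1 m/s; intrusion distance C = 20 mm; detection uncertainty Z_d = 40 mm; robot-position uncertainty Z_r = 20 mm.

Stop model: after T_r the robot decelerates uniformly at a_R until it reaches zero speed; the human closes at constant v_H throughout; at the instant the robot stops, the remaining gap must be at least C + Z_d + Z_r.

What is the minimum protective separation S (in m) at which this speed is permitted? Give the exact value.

braking lasts T_s = (9/10)/4 = 0.2250 s
reaction-phase robot travel = 0.9000·0.0800 = 0.0720 m
robot under decel: 0.9000²/(2·4.0000) = 0.1013 m
person approaches 1.0000·(0.0800+0.2250) = 0.3050 m
residual clearance needed = 0.0200+0.0400+0.0200 = 0.0800 m
S_min ≈ 0.0720+0.1013+0.3050+0.0800  ⇒  S_min = 2233/4000 m

S_min = 2233/4000 m = 0.5583 m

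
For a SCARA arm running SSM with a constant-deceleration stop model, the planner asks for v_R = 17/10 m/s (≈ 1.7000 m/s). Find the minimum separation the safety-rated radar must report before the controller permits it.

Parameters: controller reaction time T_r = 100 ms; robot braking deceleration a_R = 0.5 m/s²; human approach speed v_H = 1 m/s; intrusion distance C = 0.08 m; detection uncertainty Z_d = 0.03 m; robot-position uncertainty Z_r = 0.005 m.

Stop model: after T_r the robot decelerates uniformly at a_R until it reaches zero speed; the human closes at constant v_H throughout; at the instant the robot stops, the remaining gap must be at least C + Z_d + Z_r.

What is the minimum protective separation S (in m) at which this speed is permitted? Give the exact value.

stop time T_s = (17/10)/(1/2) = 3.4000 s
robot covers v_R·T_r = 1.7000·0.1000 = 0.1700 m before braking
robot under decel: 1.7000²/(2·0.5000) = 2.8900 m
human closes 1.0000·3.5000 = 3.5000 m
C+Z_d+Z_r = 0.0800+0.0300+0.0050 = 0.1150 m
S_min ≈ 0.1700+2.8900+3.5000+0.1150  ⇒  S_min = 267/40 m

S_min = 267/40 m = 6.6750 m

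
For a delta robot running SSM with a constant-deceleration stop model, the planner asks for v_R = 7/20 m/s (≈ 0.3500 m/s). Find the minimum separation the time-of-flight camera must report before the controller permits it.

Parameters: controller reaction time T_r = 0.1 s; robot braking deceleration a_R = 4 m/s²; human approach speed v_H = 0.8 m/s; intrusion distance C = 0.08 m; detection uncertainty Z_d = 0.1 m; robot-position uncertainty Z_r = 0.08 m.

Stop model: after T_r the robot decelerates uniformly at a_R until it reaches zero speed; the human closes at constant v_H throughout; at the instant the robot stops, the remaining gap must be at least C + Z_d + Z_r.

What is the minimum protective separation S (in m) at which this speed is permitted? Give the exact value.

braking lasts T_s = (7/20)/4 = 0.0875 s
robot in T_r: 0.3500·0.1000 = 0.0350 m
robot covers 0.3500·0.0875 − ½·4.0000·0.0875² = 0.0153 m while stopping
human closes 0.8000·0.1875 = 0.1500 m
C+Z_d+Z_r = 0.0800+0.1000+0.0800 = 0.2600 m
S_min ≈ 0.0350+0.0153+0.1500+0.2600  ⇒  S_min = 1473/3200 m

S_min = 1473/3200 m = 0.4603 m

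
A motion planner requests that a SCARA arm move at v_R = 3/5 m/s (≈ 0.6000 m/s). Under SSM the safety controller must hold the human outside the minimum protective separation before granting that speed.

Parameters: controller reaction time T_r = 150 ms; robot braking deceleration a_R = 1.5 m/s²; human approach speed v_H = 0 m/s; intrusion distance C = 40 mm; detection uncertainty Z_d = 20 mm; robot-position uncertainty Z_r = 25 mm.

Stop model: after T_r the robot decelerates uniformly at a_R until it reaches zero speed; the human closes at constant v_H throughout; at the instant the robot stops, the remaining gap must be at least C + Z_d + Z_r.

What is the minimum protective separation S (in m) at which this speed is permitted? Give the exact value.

stop time T_s = (3/5)/(3/2) = 0.4000 s
reaction-phase robot travel = 0.6000·0.1500 = 0.0900 m
robot under decel: 0.6000²/(2·1.5000) = 0.1200 m
person approaches 0.0000·(0.1500+0.4000) = 0.0000 m
residual clearance needed = 0.0400+0.0200+0.0250 = 0.0850 m
S_min ≈ 0.0900+0.1200+0.0000+0.0850  ⇒  S_min = 59/200 m

S_min = 59/200 m = 0.2950 m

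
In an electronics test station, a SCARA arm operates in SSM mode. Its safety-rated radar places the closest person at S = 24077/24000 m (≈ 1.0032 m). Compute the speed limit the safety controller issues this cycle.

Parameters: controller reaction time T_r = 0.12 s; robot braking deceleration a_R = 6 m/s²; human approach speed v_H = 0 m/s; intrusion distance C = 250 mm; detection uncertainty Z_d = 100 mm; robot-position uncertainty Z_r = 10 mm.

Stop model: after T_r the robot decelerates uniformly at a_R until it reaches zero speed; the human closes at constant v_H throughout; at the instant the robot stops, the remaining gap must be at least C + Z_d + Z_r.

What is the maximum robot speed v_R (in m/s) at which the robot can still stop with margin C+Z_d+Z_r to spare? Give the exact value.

v_R_max = 43/20 m/s = 2.1500 m/s

collect terms ⇒ (1/12)·v_R² + (3/25)·v_R + (-15437/24000) = 0
  disc = (3/25)² − 4·(1/12)·(-15437/24000) = 82369/360000 ; √disc = 287/600
  v_R = (−(3/25) + 287/600) / (2·(1/12)) = 43/20 m/s
check:
T_s = v_R/a_R = (43/20)/6 = 0.3583 s
robot in T_r: 2.1500·0.1200 = 0.2580 m
braking distance = 2.1500²/(2·6.0000) = 0.3852 m
human closes 0.0000·0.4783 = 0.0000 m
margins: 0.2500+0.1000+0.0100 = 0.3600 m
sum ≈ 0.2580+0.3852+0.0000+0.3600 ≈ 1.0032 m = S ✓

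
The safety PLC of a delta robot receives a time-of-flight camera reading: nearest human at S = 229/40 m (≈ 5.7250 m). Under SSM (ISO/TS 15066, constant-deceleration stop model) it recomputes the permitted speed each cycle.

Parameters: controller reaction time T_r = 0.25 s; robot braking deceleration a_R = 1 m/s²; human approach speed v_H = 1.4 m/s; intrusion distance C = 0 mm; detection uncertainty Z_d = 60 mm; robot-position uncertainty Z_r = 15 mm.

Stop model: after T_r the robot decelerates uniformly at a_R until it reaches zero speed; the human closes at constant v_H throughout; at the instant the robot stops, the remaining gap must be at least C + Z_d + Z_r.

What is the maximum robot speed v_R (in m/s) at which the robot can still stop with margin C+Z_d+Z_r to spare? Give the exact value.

v_R_max = 2 m/s = 2.0000 m/s

quadratic (1/2)·v² + (33/20)·v + (-53/10) = 0
  disc = (33/20)² − 4·(1/2)·(-53/10) = 5329/400 ; √disc = 73/20
  v_R = (−(33/20) + 73/20) / (2·(1/2)) = 2 m/s
check:
T_s = v_R/a_R = 2/1 = 2.0000 s
robot in T_r: 2.0000·0.2500 = 0.5000 m
robot under decel: 2.0000²/(2·1.0000) = 2.0000 m
human over T_r+T_s: 1.4000·(0.2500+2.0000) = 3.1500 m
margins: 0.0000+0.0600+0.0150 = 0.0750 m
sum ≈ 0.5000+2.0000+3.1500+0.0750 ≈ 5.7250 m = S ✓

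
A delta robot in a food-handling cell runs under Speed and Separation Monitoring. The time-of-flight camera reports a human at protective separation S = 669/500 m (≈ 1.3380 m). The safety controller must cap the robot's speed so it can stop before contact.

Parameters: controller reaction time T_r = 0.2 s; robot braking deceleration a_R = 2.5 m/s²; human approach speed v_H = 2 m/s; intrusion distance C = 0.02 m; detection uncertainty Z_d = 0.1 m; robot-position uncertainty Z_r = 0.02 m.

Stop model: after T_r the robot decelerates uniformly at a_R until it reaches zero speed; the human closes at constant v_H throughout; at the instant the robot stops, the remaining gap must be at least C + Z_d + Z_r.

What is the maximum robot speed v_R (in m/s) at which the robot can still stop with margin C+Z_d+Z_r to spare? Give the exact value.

collect terms ⇒ (1/5)·v_R² + (1)·v_R + (-399/500) = 0
  disc = (1)² − 4·(1/5)·(-399/500) = 1024/625 ; √disc = 32/25
  v_R = (−(1) + 32/25) / (2·(1/5)) = 7/10 m/s
check:
braking lasts T_s = (7/10)/(5/2) = 0.2800 s
robot covers v_R·T_r = 0.7000·0.2000 = 0.1400 m before braking
robot under decel: 0.7000²/(2·2.5000) = 0.0980 m
human over T_r+T_s: 2.0000·(0.2000+0.2800) = 0.9600 m
margins: 0.0200+0.1000+0.0200 = 0.1400 m
sum ≈ 0.1400+0.0980+0.9600+0.1400 ≈ 1.3380 m = S ✓

v_R_max = 7/10 m/s = 0.7000 m/s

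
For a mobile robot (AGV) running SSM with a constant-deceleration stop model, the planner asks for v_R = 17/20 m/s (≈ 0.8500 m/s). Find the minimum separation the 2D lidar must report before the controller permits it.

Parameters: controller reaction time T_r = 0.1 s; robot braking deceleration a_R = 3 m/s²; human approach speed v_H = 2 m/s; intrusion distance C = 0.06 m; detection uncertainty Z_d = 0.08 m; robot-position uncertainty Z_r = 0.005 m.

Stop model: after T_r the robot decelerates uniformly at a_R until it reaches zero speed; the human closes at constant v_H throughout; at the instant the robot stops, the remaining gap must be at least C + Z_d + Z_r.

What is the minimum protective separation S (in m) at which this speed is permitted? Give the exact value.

S_min = 2681/2400 m = 1.1171 m

braking lasts T_s = (17/20)/3 = 0.2833 s
robot in T_r: 0.8500·0.1000 = 0.0850 m
robot under decel: 0.8500²/(2·3.0000) = 0.1204 m
person approaches 2.0000·(0.1000+0.2833) = 0.7667 m
C+Z_d+Z_r = 0.0600+0.0800+0.0050 = 0.1450 m
S_min ≈ 0.0850+0.1204+0.7667+0.1450  ⇒  S_min = 2681/2400 m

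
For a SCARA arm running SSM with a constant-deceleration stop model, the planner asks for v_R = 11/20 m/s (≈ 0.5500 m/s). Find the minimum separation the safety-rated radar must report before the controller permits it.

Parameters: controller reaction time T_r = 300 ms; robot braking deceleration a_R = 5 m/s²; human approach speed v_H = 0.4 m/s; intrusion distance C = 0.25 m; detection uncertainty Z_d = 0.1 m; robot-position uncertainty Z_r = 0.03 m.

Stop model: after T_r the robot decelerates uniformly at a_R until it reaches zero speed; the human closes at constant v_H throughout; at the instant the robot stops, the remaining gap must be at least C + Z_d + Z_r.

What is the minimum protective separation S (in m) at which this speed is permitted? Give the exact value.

T_s = v_R/a_R = (11/20)/5 = 0.1100 s
reaction-phase robot travel = 0.5500·0.3000 = 0.1650 m
braking distance = 0.5500²/(2·5.0000) = 0.0302 m
person approaches 0.4000·(0.3000+0.1100) = 0.1640 m
C+Z_d+Z_r = 0.2500+0.1000+0.0300 = 0.3800 m
S_min ≈ 0.1650+0.0302+0.1640+0.3800  ⇒  S_min = 2957/4000 m

S_min = 2957/4000 m = 0.7392 m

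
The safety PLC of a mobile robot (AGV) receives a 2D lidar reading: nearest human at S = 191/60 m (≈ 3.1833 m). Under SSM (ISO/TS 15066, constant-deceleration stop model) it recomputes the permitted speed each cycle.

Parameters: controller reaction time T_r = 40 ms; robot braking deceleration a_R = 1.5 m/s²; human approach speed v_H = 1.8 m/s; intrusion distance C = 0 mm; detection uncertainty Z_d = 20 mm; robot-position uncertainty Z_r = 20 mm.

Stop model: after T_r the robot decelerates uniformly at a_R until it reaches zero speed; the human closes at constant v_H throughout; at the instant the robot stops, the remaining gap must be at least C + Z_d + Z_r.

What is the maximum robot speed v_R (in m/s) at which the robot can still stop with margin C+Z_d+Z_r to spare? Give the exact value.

collect terms ⇒ (1/3)·v_R² + (31/25)·v_R + (-4607/1500) = 0
  disc = (31/25)² − 4·(1/3)·(-4607/1500) = 31684/5625 ; √disc = 178/75
  v_R = (−(31/25) + 178/75) / (2·(1/3)) = 17/10 m/s
check:
T_s = v_R/a_R = (17/10)/(3/2) = 1.1333 s
reaction-phase robot travel = 1.7000·0.0400 = 0.0680 m
braking distance = 1.7000²/(2·1.5000) = 0.9633 m
person approaches 1.8000·(0.0400+1.1333) = 2.1120 m
residual clearance needed = 0.0000+0.0200+0.0200 = 0.0400 m
sum ≈ 0.0680+0.9633+2.1120+0.0400 ≈ 3.1833 m = S ✓

v_R_max = 17/10 m/s = 1.7000 m/s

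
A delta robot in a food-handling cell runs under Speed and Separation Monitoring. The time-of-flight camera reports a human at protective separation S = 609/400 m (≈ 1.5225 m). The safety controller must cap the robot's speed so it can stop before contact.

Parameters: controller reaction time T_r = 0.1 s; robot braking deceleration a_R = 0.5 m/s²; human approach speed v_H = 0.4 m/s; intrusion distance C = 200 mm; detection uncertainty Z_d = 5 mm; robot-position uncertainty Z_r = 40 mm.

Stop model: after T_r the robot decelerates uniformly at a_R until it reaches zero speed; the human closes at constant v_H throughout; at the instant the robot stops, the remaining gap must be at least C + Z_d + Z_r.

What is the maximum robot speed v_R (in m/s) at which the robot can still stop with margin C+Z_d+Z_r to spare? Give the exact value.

at the boundary: (1)·v² + (9/10)·v + (-99/80) = 0
  disc = (9/10)² − 4·(1)·(-99/80) = 144/25 ; √disc = 12/5
  v_R = (−(9/10) + 12/5) / (2·(1)) = 3/4 m/s
check:
stop time T_s = (3/4)/(1/2) = 1.5000 s
robot in T_r: 0.7500·0.1000 = 0.0750 m
robot under decel: 0.7500²/(2·0.5000) = 0.5625 m
human closes 0.4000·1.6000 = 0.6400 m
C+Z_d+Z_r = 0.2000+0.0050+0.0400 = 0.2450 m
sum ≈ 0.0750+0.5625+0.6400+0.2450 ≈ 1.5225 m = S ✓

v_R_max = 3/4 m/s = 0.7500 m/s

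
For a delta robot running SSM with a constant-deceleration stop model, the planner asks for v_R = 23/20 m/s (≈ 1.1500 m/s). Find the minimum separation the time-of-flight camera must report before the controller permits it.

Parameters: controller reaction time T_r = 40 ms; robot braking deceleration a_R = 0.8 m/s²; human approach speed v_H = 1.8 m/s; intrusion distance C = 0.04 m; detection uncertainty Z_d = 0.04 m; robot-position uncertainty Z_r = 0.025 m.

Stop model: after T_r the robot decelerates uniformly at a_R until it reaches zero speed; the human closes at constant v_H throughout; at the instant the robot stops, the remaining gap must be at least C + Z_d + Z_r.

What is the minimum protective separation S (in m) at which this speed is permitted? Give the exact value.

S_min = 58193/16000 m = 3.6371 m

braking lasts T_s = (23/20)/(4/5) = 1.4375 s
robot in T_r: 1.1500·0.0400 = 0.0460 m
robot under decel: 1.1500²/(2·0.8000) = 0.8266 m
human closes 1.8000·1.4775 = 2.6595 m
margins: 0.0400+0.0400+0.0250 = 0.1050 m
S_min ≈ 0.0460+0.8266+2.6595+0.1050  ⇒  S_min = 58193/16000 m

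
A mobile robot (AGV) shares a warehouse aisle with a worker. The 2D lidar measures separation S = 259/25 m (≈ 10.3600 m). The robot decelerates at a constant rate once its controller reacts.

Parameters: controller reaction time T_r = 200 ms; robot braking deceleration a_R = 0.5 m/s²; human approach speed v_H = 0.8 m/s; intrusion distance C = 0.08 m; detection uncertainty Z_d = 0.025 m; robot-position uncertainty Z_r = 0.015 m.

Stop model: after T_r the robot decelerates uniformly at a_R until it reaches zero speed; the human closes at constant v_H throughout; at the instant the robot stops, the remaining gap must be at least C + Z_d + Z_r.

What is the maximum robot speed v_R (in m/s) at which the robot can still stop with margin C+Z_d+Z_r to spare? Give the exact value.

v_R_max = 12/5 m/s = 2.4000 m/s

quadratic (1)·v² + (9/5)·v + (-252/25) = 0
  disc = (9/5)² − 4·(1)·(-252/25) = 1089/25 ; √disc = 33/5
  v_R = (−(9/5) + 33/5) / (2·(1)) = 12/5 m/s
check:
stop time T_s = (12/5)/(1/2) = 4.8000 s
robot covers v_R·T_r = 2.4000·0.2000 = 0.4800 m before braking
robot under decel: 2.4000²/(2·0.5000) = 5.7600 m
human closes 0.8000·5.0000 = 4.0000 m
C+Z_d+Z_r = 0.0800+0.0250+0.0150 = 0.1200 m
sum ≈ 0.4800+5.7600+4.0000+0.1200 ≈ 10.3600 m = S ✓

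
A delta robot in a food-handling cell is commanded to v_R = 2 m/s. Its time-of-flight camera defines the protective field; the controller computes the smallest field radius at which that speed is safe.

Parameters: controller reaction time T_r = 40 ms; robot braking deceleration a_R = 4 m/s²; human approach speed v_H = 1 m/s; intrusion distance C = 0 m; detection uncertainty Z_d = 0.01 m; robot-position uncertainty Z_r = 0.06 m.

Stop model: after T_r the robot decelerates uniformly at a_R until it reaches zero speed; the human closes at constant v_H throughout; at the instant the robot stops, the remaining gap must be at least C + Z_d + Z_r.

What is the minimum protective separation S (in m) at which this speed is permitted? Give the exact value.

S_min = 119/100 m = 1.1900 m

braking lasts T_s = 2/4 = 0.5000 s
reaction-phase robot travel = 2.0000·0.0400 = 0.0800 m
robot under decel: 2.0000²/(2·4.0000) = 0.5000 m
human over T_r+T_s: 1.0000·(0.0400+0.5000) = 0.5400 m
C+Z_d+Z_r = 0.0000+0.0100+0.0600 = 0.0700 m
S_min ≈ 0.0800+0.5000+0.5400+0.0700  ⇒  S_min = 119/100 m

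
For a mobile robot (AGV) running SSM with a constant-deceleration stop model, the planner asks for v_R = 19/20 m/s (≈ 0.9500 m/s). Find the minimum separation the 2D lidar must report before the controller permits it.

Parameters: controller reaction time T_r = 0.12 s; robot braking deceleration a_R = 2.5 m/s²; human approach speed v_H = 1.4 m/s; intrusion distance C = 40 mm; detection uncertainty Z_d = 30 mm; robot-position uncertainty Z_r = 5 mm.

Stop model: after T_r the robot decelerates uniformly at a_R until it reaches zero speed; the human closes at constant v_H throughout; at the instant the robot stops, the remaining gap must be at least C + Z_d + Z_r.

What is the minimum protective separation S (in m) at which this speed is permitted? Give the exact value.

S_min = 2139/2000 m = 1.0695 m

braking lasts T_s = (19/20)/(5/2) = 0.3800 s
reaction-phase robot travel = 0.9500·0.1200 = 0.1140 m
braking distance = 0.9500²/(2·2.5000) = 0.1805 m
human over T_r+T_s: 1.4000·(0.1200+0.3800) = 0.7000 m
residual clearance needed = 0.0400+0.0300+0.0050 = 0.0750 m
S_min ≈ 0.1140+0.1805+0.7000+0.0750  ⇒  S_min = 2139/2000 m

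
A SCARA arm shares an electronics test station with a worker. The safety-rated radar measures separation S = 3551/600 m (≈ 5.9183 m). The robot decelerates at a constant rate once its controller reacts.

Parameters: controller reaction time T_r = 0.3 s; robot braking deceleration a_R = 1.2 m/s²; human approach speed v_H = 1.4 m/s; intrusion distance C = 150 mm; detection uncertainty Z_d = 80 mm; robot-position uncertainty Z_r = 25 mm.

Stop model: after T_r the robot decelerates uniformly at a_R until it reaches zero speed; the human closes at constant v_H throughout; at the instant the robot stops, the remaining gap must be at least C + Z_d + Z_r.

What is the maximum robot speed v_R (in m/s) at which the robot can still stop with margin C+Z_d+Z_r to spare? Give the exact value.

quadratic (5/12)·v² + (22/15)·v + (-1573/300) = 0
  disc = (22/15)² − 4·(5/12)·(-1573/300) = 1089/100 ; √disc = 33/10
  v_R = (−(22/15) + 33/10) / (2·(5/12)) = 11/5 m/s
check:
T_s = v_R/a_R = (11/5)/(6/5) = 1.8333 s
reaction-phase robot travel = 2.2000·0.3000 = 0.6600 m
braking distance = 2.2000²/(2·1.2000) = 2.0167 m
human over T_r+T_s: 1.4000·(0.3000+1.8333) = 2.9867 m
margins: 0.1500+0.0800+0.0250 = 0.2550 m
sum ≈ 0.6600+2.0167+2.9867+0.2550 ≈ 5.9183 m = S ✓

v_R_max = 11/5 m/s = 2.2000 m/s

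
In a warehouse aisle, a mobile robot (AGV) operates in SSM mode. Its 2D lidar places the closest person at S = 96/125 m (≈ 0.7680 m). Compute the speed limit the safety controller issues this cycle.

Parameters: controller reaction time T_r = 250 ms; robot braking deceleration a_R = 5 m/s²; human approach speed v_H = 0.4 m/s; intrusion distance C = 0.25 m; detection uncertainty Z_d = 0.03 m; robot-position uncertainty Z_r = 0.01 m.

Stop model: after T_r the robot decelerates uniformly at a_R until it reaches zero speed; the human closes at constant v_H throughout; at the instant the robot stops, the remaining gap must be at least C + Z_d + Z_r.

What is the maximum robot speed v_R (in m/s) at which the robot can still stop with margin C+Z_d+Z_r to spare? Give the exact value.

at the boundary: (1/10)·v² + (33/100)·v + (-189/500) = 0
  disc = (33/100)² − 4·(1/10)·(-189/500) = 2601/10000 ; √disc = 51/100
  v_R = (−(33/100) + 51/100) / (2·(1/10)) = 9/10 m/s
check:
T_s = v_R/a_R = (9/10)/5 = 0.1800 s
reaction-phase robot travel = 0.9000·0.2500 = 0.2250 m
braking distance = 0.9000²/(2·5.0000) = 0.0810 m
human over T_r+T_s: 0.4000·(0.2500+0.1800) = 0.1720 m
margins: 0.2500+0.0300+0.0100 = 0.2900 m
sum ≈ 0.2250+0.0810+0.1720+0.2900 ≈ 0.7680 m = S ✓

v_R_max = 9/10 m/s = 0.9000 m/s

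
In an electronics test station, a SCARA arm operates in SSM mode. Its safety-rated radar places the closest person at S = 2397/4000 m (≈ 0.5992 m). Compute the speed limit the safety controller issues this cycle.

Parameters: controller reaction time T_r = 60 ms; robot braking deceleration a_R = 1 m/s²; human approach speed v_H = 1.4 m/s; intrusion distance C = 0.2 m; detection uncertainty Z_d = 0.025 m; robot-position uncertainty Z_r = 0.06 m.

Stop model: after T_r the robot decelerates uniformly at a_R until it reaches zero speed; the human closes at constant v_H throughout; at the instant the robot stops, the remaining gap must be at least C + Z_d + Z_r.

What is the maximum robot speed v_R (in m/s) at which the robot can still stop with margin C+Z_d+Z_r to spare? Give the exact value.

v_R_max = 3/20 m/s = 0.1500 m/s

at the boundary: (1/2)·v² + (73/50)·v + (-921/4000) = 0
  disc = (73/50)² − 4·(1/2)·(-921/4000) = 25921/10000 ; √disc = 161/100
  v_R = (−(73/50) + 161/100) / (2·(1/2)) = 3/20 m/s
check:
T_s = v_R/a_R = (3/20)/1 = 0.1500 s
robot in T_r: 0.1500·0.0600 = 0.0090 m
robot under decel: 0.1500²/(2·1.0000) = 0.0112 m
human closes 1.4000·0.2100 = 0.2940 m
margins: 0.2000+0.0250+0.0600 = 0.2850 m
sum ≈ 0.0090+0.0112+0.2940+0.2850 ≈ 0.5992 m = S ✓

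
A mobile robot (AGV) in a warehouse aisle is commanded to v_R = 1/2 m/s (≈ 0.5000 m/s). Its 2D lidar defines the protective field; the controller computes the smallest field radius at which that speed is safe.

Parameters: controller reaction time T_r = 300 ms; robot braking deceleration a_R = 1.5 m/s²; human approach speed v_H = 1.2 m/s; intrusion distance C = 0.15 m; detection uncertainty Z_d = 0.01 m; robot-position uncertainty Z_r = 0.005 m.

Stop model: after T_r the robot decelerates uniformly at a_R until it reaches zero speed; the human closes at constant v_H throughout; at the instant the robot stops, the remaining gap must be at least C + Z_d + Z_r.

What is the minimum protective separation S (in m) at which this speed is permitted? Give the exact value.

stop time T_s = (1/2)/(3/2) = 0.3333 s
robot in T_r: 0.5000·0.3000 = 0.1500 m
robot under decel: 0.5000²/(2·1.5000) = 0.0833 m
human over T_r+T_s: 1.2000·(0.3000+0.3333) = 0.7600 m
C+Z_d+Z_r = 0.1500+0.0100+0.0050 = 0.1650 m
S_min ≈ 0.1500+0.0833+0.7600+0.1650  ⇒  S_min = 139/120 m

S_min = 139/120 m = 1.1583 m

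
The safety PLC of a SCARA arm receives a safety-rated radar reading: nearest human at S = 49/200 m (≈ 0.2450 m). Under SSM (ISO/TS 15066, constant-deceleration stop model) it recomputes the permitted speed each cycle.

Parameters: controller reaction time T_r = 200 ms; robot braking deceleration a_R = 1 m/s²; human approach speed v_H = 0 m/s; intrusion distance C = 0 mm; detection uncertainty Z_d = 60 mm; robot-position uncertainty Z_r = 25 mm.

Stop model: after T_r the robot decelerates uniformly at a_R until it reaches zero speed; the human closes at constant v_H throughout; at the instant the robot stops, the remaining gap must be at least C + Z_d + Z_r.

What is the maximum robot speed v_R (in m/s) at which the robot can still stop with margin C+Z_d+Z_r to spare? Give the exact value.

quadratic (1/2)·v² + (1/5)·v + (-4/25) = 0
  disc = (1/5)² − 4·(1/2)·(-4/25) = 9/25 ; √disc = 3/5
  v_R = (−(1/5) + 3/5) / (2·(1/2)) = 2/5 m/s
check:
T_s = v_R/a_R = (2/5)/1 = 0.4000 s
robot covers v_R·T_r = 0.4000·0.2000 = 0.0800 m before braking
braking distance = 0.4000²/(2·1.0000) = 0.0800 m
human over T_r+T_s: 0.0000·(0.2000+0.4000) = 0.0000 m
residual clearance needed = 0.0000+0.0600+0.0250 = 0.0850 m
sum ≈ 0.0800+0.0800+0.0000+0.0850 ≈ 0.2450 m = S ✓

v_R_max = 2/5 m/s = 0.4000 m/s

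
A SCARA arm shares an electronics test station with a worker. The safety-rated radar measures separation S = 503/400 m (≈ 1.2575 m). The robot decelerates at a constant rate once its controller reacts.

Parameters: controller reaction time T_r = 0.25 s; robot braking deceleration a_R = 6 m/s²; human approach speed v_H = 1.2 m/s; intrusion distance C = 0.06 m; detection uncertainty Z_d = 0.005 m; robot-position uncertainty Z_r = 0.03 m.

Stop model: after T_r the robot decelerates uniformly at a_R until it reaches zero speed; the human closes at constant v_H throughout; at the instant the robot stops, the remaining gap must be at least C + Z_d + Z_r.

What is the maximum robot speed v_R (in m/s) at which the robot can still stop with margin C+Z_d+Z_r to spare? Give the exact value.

v_R_max = 3/2 m/s = 1.5000 m/s

collect terms ⇒ (1/12)·v_R² + (9/20)·v_R + (-69/80) = 0
  disc = (9/20)² − 4·(1/12)·(-69/80) = 49/100 ; √disc = 7/10
  v_R = (−(9/20) + 7/10) / (2·(1/12)) = 3/2 m/s
check:
braking lasts T_s = (3/2)/6 = 0.2500 s
robot covers v_R·T_r = 1.5000·0.2500 = 0.3750 m before braking
braking distance = 1.5000²/(2·6.0000) = 0.1875 m
person approaches 1.2000·(0.2500+0.2500) = 0.6000 m
residual clearance needed = 0.0600+0.0050+0.0300 = 0.0950 m
sum ≈ 0.3750+0.1875+0.6000+0.0950 ≈ 1.2575 m = S ✓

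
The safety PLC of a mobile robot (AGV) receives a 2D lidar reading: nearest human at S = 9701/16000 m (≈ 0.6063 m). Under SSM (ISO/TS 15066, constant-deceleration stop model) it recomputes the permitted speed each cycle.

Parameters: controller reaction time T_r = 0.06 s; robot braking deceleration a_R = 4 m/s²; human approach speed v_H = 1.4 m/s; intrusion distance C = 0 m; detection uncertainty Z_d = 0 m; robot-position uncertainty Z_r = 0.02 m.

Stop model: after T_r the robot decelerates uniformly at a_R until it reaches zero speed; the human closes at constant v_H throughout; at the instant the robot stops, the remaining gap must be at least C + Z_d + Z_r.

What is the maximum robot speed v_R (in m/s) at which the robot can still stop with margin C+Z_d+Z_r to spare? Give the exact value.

v_R_max = 19/20 m/s = 0.9500 m/s

collect terms ⇒ (1/8)·v_R² + (41/100)·v_R + (-8037/16000) = 0
  disc = (41/100)² − 4·(1/8)·(-8037/16000) = 67081/160000 ; √disc = 259/400
  v_R = (−(41/100) + 259/400) / (2·(1/8)) = 19/20 m/s
check:
stop time T_s = (19/20)/4 = 0.2375 s
robot covers v_R·T_r = 0.9500·0.0600 = 0.0570 m before braking
robot covers 0.9500·0.2375 − ½·4.0000·0.2375² = 0.1128 m while stopping
human closes 1.4000·0.2975 = 0.4165 m
margins: 0.0000+0.0000+0.0200 = 0.0200 m
sum ≈ 0.0570+0.1128+0.4165+0.0200 ≈ 0.6063 m = S ✓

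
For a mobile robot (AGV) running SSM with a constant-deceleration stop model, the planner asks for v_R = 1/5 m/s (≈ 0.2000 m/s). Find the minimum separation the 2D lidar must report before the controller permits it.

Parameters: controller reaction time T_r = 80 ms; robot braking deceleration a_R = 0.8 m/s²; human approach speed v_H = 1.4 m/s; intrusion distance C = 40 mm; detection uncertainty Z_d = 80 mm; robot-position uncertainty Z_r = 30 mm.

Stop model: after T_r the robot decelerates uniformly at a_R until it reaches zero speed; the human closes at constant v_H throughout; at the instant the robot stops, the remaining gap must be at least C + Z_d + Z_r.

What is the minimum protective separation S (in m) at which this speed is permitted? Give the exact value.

T_s = v_R/a_R = (1/5)/(4/5) = 0.2500 s
reaction-phase robot travel = 0.2000·0.0800 = 0.0160 m
robot covers 0.2000·0.2500 − ½·0.8000·0.2500² = 0.0250 m while stopping
human over T_r+T_s: 1.4000·(0.0800+0.2500) = 0.4620 m
C+Z_d+Z_r = 0.0400+0.0800+0.0300 = 0.1500 m
S_min ≈ 0.0160+0.0250+0.4620+0.1500  ⇒  S_min = 653/1000 m

S_min = 653/1000 m = 0.6530 m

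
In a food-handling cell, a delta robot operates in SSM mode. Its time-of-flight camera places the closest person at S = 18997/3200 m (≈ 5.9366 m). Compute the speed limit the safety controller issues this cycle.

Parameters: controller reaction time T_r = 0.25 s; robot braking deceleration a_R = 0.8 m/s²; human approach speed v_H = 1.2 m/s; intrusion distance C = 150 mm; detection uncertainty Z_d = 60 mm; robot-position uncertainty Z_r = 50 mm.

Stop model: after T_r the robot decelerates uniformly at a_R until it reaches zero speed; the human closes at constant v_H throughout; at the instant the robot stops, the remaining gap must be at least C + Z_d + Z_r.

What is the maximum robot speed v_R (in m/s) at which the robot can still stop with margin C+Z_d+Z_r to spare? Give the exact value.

v_R_max = 37/20 m/s = 1.8500 m/s

at the boundary: (5/8)·v² + (7/4)·v + (-3441/640) = 0
  disc = (7/4)² − 4·(5/8)·(-3441/640) = 4225/256 ; √disc = 65/16
  v_R = (−(7/4) + 65/16) / (2·(5/8)) = 37/20 m/s
check:
stop time T_s = (37/20)/(4/5) = 2.3125 s
robot covers v_R·T_r = 1.8500·0.2500 = 0.4625 m before braking
robot covers 1.8500·2.3125 − ½·0.8000·2.3125² = 2.1391 m while stopping
person approaches 1.2000·(0.2500+2.3125) = 3.0750 m
margins: 0.1500+0.0600+0.0500 = 0.2600 m
sum ≈ 0.4625+2.1391+3.0750+0.2600 ≈ 5.9366 m = S ✓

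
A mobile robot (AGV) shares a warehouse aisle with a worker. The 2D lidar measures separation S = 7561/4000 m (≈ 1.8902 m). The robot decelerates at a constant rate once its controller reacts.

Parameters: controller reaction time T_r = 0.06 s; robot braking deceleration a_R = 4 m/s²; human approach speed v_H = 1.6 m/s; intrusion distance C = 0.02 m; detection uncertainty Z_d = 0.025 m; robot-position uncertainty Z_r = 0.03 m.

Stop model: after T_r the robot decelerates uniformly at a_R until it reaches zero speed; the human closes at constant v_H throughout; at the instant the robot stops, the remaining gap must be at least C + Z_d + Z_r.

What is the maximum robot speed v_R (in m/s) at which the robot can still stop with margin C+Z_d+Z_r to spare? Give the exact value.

v_R_max = 23/10 m/s = 2.3000 m/s

collect terms ⇒ (1/8)·v_R² + (23/50)·v_R + (-6877/4000) = 0
  disc = (23/50)² − 4·(1/8)·(-6877/4000) = 42849/40000 ; √disc = 207/200
  v_R = (−(23/50) + 207/200) / (2·(1/8)) = 23/10 m/s
check:
stop time T_s = (23/10)/4 = 0.5750 s
reaction-phase robot travel = 2.3000·0.0600 = 0.1380 m
robot under decel: 2.3000²/(2·4.0000) = 0.6613 m
person approaches 1.6000·(0.0600+0.5750) = 1.0160 m
margins: 0.0200+0.0250+0.0300 = 0.0750 m
sum ≈ 0.1380+0.6613+1.0160+0.0750 ≈ 1.8902 m = S ✓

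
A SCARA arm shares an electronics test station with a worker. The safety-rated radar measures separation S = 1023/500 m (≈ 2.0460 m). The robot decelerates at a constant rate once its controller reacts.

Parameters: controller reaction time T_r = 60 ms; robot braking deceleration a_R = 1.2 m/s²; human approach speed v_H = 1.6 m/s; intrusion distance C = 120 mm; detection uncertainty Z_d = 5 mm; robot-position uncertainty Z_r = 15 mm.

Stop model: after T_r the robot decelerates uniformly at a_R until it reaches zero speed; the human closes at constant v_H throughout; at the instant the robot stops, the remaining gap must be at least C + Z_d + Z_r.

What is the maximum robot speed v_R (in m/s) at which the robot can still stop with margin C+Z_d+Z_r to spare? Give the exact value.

v_R_max = 1 m/s = 1.0000 m/s

quadratic (5/12)·v² + (209/150)·v + (-181/100) = 0
  disc = (209/150)² − 4·(5/12)·(-181/100) = 27889/5625 ; √disc = 167/75
  v_R = (−(209/150) + 167/75) / (2·(5/12)) = 1 m/s
check:
T_s = v_R/a_R = 1/(6/5) = 0.8333 s
robot covers v_R·T_r = 1.0000·0.0600 = 0.0600 m before braking
robot under decel: 1.0000²/(2·1.2000) = 0.4167 m
person approaches 1.6000·(0.0600+0.8333) = 1.4293 m
residual clearance needed = 0.1200+0.0050+0.0150 = 0.1400 m
sum ≈ 0.0600+0.4167+1.4293+0.1400 ≈ 2.0460 m = S ✓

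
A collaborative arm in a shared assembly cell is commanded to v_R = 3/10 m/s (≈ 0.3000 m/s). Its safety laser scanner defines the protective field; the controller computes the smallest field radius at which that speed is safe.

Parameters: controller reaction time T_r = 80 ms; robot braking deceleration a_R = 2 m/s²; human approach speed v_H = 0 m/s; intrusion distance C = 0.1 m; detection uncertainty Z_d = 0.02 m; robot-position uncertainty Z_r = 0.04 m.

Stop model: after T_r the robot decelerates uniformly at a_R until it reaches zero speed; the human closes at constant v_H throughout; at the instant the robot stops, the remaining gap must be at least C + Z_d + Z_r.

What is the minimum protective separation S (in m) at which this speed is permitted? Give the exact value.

braking lasts T_s = (3/10)/2 = 0.1500 s
robot covers v_R·T_r = 0.3000·0.0800 = 0.0240 m before braking
robot covers 0.3000·0.1500 − ½·2.0000·0.1500² = 0.0225 m while stopping
human over T_r+T_s: 0.0000·(0.0800+0.1500) = 0.0000 m
C+Z_d+Z_r = 0.1000+0.0200+0.0400 = 0.1600 m
S_min ≈ 0.0240+0.0225+0.0000+0.1600  ⇒  S_min = 413/2000 m

S_min = 413/2000 m = 0.2065 m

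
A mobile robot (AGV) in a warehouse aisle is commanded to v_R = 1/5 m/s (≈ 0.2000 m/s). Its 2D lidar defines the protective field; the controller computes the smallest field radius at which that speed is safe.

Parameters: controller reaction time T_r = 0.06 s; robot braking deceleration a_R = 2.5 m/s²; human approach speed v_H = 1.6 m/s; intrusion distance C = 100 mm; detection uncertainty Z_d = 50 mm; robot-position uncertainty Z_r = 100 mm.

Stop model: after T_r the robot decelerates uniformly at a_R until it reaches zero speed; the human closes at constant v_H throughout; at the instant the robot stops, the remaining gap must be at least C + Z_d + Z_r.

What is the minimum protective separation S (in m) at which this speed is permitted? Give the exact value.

S_min = 247/500 m = 0.4940 m

T_s = v_R/a_R = (1/5)/(5/2) = 0.0800 s
robot in T_r: 0.2000·0.0600 = 0.0120 m
braking distance = 0.2000²/(2·2.5000) = 0.0080 m
person approaches 1.6000·(0.0600+0.0800) = 0.2240 m
margins: 0.1000+0.0500+0.1000 = 0.2500 m
S_min ≈ 0.0120+0.0080+0.2240+0.2500  ⇒  S_min = 247/500 m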